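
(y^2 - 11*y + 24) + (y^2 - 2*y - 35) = 2*y^2 - 13*y - 11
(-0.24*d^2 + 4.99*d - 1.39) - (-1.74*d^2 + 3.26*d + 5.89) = 1.5*d^2 + 1.73*d - 7.28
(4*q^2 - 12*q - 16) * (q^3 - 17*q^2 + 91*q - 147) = 4*q^5 - 80*q^4 + 552*q^3 - 1408*q^2 + 308*q + 2352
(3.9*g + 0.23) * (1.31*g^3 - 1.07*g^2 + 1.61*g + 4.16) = 5.109*g^4 - 3.8717*g^3 + 6.0329*g^2 + 16.5943*g + 0.9568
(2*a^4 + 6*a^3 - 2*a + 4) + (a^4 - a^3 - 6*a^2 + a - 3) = 3*a^4 + 5*a^3 - 6*a^2 - a + 1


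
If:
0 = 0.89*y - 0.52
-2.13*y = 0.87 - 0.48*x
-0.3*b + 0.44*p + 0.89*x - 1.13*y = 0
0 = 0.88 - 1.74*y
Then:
No Solution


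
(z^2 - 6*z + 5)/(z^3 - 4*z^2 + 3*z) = (z - 5)/(z*(z - 3))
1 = 1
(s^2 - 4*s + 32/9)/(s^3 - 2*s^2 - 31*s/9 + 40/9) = (3*s - 4)/(3*s^2 + 2*s - 5)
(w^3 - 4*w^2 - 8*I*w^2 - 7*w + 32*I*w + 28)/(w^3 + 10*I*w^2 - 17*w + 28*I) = (w^2 - w*(4 + 7*I) + 28*I)/(w^2 + 11*I*w - 28)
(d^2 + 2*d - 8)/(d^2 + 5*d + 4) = (d - 2)/(d + 1)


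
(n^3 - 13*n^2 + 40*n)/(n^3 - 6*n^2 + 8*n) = (n^2 - 13*n + 40)/(n^2 - 6*n + 8)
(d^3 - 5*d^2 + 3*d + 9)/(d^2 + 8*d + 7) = (d^2 - 6*d + 9)/(d + 7)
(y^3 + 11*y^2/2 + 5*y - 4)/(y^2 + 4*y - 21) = (y^3 + 11*y^2/2 + 5*y - 4)/(y^2 + 4*y - 21)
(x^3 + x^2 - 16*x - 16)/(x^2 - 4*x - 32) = (x^2 - 3*x - 4)/(x - 8)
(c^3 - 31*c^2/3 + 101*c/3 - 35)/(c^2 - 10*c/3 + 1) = (3*c^2 - 22*c + 35)/(3*c - 1)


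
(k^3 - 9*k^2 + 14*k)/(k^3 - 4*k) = (k - 7)/(k + 2)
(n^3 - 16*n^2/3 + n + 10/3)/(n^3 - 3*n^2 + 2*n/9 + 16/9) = 3*(n - 5)/(3*n - 8)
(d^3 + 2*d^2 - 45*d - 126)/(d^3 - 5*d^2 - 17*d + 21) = (d + 6)/(d - 1)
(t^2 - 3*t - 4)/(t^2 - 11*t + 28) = (t + 1)/(t - 7)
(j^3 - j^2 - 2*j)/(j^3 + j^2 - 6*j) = (j + 1)/(j + 3)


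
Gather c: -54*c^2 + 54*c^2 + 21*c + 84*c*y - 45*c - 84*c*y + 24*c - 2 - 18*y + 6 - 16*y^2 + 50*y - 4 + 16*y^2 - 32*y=0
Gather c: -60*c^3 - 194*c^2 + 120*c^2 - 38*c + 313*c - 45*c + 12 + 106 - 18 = -60*c^3 - 74*c^2 + 230*c + 100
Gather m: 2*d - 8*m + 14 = 2*d - 8*m + 14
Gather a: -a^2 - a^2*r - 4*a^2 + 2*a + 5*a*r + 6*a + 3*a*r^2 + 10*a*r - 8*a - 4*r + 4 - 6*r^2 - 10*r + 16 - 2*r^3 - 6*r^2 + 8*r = a^2*(-r - 5) + a*(3*r^2 + 15*r) - 2*r^3 - 12*r^2 - 6*r + 20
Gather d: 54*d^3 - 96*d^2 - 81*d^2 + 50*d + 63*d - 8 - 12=54*d^3 - 177*d^2 + 113*d - 20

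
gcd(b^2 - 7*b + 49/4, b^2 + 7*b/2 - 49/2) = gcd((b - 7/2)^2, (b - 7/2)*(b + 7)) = b - 7/2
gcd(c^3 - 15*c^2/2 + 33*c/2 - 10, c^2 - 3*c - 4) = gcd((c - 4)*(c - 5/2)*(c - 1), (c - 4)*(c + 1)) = c - 4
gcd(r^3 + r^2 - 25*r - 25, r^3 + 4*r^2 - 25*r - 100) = r^2 - 25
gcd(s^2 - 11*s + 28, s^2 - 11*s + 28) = s^2 - 11*s + 28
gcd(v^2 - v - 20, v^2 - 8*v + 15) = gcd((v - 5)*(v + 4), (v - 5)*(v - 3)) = v - 5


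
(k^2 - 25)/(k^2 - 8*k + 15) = (k + 5)/(k - 3)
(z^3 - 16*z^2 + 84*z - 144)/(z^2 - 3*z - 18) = (z^2 - 10*z + 24)/(z + 3)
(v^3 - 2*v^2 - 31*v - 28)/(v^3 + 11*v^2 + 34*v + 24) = (v - 7)/(v + 6)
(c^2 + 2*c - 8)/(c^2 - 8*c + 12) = (c + 4)/(c - 6)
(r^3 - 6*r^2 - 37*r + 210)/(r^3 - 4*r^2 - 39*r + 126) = (r - 5)/(r - 3)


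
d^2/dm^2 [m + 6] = 0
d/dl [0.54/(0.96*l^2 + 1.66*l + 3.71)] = (-1.0368*l - 0.8964)/(0.96*l^2 + 1.66*l + 3.71)^2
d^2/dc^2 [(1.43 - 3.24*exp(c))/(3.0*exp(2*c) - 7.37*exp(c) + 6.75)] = (-29.16*exp(4*c) - 20.1564000000001*exp(3*c) + 298.8081*exp(2*c) - 199.338733*exp(c) - 76.483575)*exp(c)/(27.0*exp(6*c) - 198.99*exp(5*c) + 671.1021*exp(4*c) - 1295.770553*exp(3*c) + 1509.979725*exp(2*c) - 1007.386875*exp(c) + 307.546875)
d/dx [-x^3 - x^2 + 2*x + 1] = -3*x^2 - 2*x + 2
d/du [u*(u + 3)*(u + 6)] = 3*u^2 + 18*u + 18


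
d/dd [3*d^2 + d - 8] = 6*d + 1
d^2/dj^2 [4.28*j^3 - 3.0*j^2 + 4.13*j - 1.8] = 25.68*j - 6.0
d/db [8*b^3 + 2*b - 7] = 24*b^2 + 2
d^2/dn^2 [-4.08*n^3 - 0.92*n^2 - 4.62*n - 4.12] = -24.48*n - 1.84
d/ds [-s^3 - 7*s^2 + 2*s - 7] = -3*s^2 - 14*s + 2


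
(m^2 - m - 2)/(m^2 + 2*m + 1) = (m - 2)/(m + 1)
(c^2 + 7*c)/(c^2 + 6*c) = (c + 7)/(c + 6)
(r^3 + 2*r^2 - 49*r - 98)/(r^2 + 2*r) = r - 49/r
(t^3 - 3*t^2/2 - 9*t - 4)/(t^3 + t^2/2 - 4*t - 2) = (t - 4)/(t - 2)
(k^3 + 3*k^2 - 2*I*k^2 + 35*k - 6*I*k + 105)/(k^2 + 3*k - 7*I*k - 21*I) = k + 5*I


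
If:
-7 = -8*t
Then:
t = 7/8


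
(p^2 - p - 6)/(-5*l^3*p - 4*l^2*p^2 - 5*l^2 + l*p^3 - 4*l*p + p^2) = (-p^2 + p + 6)/(5*l^3*p + 4*l^2*p^2 + 5*l^2 - l*p^3 + 4*l*p - p^2)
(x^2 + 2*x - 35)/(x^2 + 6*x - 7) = (x - 5)/(x - 1)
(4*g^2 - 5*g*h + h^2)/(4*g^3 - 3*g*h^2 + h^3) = (4*g^2 - 5*g*h + h^2)/(4*g^3 - 3*g*h^2 + h^3)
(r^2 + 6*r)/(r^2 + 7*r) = (r + 6)/(r + 7)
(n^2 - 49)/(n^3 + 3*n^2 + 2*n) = (n^2 - 49)/(n*(n^2 + 3*n + 2))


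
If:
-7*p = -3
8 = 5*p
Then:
No Solution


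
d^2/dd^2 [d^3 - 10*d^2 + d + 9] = 6*d - 20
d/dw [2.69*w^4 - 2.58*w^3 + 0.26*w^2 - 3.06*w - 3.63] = 10.76*w^3 - 7.74*w^2 + 0.52*w - 3.06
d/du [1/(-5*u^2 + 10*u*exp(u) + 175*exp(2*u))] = 2*(-u*exp(u) + u - 35*exp(2*u) - exp(u))/(5*(-u^2 + 2*u*exp(u) + 35*exp(2*u))^2)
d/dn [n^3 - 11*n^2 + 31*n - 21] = 3*n^2 - 22*n + 31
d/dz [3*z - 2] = 3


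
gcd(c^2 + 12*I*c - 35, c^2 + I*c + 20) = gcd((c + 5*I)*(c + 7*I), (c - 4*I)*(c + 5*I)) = c + 5*I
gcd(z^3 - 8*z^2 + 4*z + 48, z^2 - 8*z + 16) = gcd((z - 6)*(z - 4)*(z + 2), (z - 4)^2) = z - 4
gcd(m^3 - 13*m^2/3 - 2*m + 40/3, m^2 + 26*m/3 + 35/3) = m + 5/3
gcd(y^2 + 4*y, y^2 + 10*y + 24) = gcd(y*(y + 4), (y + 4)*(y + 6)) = y + 4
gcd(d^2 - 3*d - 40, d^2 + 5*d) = d + 5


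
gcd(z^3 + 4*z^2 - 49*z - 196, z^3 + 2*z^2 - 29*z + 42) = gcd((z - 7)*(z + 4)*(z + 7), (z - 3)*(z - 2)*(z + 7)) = z + 7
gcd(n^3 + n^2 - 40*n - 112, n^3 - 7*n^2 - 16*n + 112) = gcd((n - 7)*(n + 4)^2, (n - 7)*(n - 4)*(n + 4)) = n^2 - 3*n - 28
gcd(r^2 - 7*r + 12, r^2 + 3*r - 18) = r - 3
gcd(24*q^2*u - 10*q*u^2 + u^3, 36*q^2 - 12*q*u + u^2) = 6*q - u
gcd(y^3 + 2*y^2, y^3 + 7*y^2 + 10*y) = y^2 + 2*y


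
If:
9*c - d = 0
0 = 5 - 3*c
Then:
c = 5/3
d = 15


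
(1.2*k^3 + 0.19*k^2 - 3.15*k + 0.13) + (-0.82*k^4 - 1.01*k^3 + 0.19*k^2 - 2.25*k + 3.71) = -0.82*k^4 + 0.19*k^3 + 0.38*k^2 - 5.4*k + 3.84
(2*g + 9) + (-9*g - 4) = 5 - 7*g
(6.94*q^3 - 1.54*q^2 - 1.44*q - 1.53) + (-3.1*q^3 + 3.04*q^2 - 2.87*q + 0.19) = 3.84*q^3 + 1.5*q^2 - 4.31*q - 1.34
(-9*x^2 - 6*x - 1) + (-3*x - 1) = -9*x^2 - 9*x - 2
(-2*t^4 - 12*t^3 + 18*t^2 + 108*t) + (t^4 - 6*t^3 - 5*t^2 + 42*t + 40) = -t^4 - 18*t^3 + 13*t^2 + 150*t + 40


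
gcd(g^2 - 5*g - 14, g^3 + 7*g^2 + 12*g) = 1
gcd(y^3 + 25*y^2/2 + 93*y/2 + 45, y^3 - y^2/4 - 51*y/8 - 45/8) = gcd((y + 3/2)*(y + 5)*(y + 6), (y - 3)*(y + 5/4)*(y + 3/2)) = y + 3/2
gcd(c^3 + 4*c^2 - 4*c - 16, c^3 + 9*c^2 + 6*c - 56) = c^2 + 2*c - 8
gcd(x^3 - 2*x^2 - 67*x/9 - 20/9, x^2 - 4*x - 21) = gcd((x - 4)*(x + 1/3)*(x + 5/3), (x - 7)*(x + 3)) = 1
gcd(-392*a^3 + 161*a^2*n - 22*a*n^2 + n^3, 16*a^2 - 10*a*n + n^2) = 8*a - n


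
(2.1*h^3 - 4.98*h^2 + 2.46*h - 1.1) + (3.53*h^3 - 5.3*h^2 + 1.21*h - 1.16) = 5.63*h^3 - 10.28*h^2 + 3.67*h - 2.26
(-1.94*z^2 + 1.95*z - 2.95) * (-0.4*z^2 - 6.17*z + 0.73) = 0.776*z^4 + 11.1898*z^3 - 12.2677*z^2 + 19.625*z - 2.1535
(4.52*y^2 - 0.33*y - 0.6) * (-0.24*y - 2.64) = -1.0848*y^3 - 11.8536*y^2 + 1.0152*y + 1.584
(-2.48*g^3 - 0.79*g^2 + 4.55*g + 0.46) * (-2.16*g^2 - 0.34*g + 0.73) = 5.3568*g^5 + 2.5496*g^4 - 11.3698*g^3 - 3.1173*g^2 + 3.1651*g + 0.3358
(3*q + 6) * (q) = 3*q^2 + 6*q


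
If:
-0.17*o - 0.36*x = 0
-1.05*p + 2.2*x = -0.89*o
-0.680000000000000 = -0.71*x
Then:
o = -2.03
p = 0.29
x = 0.96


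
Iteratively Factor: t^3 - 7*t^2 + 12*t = (t - 4)*(t^2 - 3*t) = (t - 4)*(t - 3)*(t)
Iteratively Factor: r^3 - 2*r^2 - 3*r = (r)*(r^2 - 2*r - 3) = r*(r + 1)*(r - 3)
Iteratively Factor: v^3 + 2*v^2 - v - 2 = (v + 1)*(v^2 + v - 2) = (v + 1)*(v + 2)*(v - 1)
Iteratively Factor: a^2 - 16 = (a + 4)*(a - 4)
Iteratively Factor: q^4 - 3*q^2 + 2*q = (q - 1)*(q^3 + q^2 - 2*q) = (q - 1)^2*(q^2 + 2*q) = q*(q - 1)^2*(q + 2)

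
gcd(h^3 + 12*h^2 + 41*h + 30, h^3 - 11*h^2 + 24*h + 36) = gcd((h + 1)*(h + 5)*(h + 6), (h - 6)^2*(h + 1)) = h + 1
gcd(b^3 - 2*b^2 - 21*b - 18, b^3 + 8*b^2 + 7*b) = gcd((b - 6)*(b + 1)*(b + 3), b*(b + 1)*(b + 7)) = b + 1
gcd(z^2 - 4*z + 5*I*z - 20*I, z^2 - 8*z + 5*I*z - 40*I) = z + 5*I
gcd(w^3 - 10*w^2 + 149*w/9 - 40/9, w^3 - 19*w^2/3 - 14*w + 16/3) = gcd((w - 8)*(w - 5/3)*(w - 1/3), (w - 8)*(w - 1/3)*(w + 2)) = w^2 - 25*w/3 + 8/3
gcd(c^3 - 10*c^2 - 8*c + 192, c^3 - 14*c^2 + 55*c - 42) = c - 6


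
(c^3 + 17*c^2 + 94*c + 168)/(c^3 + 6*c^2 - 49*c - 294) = (c + 4)/(c - 7)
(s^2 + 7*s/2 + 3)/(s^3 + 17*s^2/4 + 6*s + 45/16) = 8*(s + 2)/(8*s^2 + 22*s + 15)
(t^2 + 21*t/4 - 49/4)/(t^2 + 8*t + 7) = (t - 7/4)/(t + 1)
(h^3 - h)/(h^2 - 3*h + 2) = h*(h + 1)/(h - 2)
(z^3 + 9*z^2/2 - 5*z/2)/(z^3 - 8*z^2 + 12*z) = (2*z^2 + 9*z - 5)/(2*(z^2 - 8*z + 12))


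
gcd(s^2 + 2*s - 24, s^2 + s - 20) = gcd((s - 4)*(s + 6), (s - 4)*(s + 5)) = s - 4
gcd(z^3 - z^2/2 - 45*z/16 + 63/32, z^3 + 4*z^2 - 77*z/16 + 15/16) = z - 3/4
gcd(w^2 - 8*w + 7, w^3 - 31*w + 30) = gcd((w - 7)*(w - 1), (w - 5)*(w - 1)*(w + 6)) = w - 1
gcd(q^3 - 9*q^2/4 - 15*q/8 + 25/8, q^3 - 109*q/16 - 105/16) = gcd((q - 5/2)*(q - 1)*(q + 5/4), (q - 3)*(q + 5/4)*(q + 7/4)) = q + 5/4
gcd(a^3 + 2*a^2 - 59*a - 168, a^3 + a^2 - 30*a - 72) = a + 3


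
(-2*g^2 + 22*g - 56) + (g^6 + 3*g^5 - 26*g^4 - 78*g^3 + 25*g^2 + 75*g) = g^6 + 3*g^5 - 26*g^4 - 78*g^3 + 23*g^2 + 97*g - 56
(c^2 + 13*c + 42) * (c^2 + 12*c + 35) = c^4 + 25*c^3 + 233*c^2 + 959*c + 1470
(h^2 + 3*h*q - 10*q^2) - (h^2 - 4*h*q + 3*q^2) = 7*h*q - 13*q^2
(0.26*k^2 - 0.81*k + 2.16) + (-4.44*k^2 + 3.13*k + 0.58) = -4.18*k^2 + 2.32*k + 2.74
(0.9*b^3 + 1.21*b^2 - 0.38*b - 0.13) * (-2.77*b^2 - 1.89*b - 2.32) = -2.493*b^5 - 5.0527*b^4 - 3.3223*b^3 - 1.7289*b^2 + 1.1273*b + 0.3016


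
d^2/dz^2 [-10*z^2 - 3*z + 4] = -20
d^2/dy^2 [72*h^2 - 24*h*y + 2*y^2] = 4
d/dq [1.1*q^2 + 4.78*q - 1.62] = 2.2*q + 4.78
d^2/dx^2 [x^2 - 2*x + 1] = 2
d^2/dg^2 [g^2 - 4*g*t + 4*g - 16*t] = 2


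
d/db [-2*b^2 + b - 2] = 1 - 4*b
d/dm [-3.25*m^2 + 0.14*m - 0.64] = 0.14 - 6.5*m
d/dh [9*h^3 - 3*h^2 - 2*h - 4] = 27*h^2 - 6*h - 2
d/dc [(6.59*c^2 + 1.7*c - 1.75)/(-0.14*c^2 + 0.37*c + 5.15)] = (2.6763*c^2 + 67.387*c + 9.4025)/(0.0196*c^4 - 0.1036*c^3 - 1.3051*c^2 + 3.811*c + 26.5225)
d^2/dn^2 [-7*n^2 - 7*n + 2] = -14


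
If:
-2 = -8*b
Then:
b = 1/4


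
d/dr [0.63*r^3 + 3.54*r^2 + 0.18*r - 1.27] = 1.89*r^2 + 7.08*r + 0.18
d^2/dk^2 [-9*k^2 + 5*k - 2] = -18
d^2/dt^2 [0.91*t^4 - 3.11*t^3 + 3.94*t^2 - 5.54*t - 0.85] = 10.92*t^2 - 18.66*t + 7.88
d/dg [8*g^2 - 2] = 16*g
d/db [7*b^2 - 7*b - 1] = 14*b - 7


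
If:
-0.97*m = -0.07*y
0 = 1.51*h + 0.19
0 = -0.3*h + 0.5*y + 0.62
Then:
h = -0.13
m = -0.09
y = -1.32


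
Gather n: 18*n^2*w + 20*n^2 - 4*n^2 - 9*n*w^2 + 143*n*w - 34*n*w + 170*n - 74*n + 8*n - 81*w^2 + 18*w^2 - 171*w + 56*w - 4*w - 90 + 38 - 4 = n^2*(18*w + 16) + n*(-9*w^2 + 109*w + 104) - 63*w^2 - 119*w - 56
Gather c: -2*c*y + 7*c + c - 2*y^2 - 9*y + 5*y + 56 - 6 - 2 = c*(8 - 2*y) - 2*y^2 - 4*y + 48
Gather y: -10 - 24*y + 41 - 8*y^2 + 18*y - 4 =-8*y^2 - 6*y + 27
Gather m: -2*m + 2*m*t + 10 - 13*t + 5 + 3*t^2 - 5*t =m*(2*t - 2) + 3*t^2 - 18*t + 15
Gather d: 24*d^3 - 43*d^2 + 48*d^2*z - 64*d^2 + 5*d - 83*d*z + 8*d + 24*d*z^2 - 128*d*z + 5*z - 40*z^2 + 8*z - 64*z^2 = 24*d^3 + d^2*(48*z - 107) + d*(24*z^2 - 211*z + 13) - 104*z^2 + 13*z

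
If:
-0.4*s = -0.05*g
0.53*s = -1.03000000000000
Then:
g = -15.55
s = -1.94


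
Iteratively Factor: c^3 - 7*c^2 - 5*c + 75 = (c - 5)*(c^2 - 2*c - 15) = (c - 5)^2*(c + 3)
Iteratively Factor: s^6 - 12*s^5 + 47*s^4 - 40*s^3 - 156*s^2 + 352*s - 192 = (s - 4)*(s^5 - 8*s^4 + 15*s^3 + 20*s^2 - 76*s + 48) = (s - 4)*(s - 2)*(s^4 - 6*s^3 + 3*s^2 + 26*s - 24) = (s - 4)*(s - 2)*(s - 1)*(s^3 - 5*s^2 - 2*s + 24) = (s - 4)*(s - 3)*(s - 2)*(s - 1)*(s^2 - 2*s - 8) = (s - 4)^2*(s - 3)*(s - 2)*(s - 1)*(s + 2)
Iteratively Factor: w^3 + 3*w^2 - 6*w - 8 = (w - 2)*(w^2 + 5*w + 4) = (w - 2)*(w + 4)*(w + 1)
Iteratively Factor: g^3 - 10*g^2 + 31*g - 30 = (g - 3)*(g^2 - 7*g + 10) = (g - 5)*(g - 3)*(g - 2)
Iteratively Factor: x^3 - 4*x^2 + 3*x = (x - 3)*(x^2 - x) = (x - 3)*(x - 1)*(x)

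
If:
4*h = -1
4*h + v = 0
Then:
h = -1/4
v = 1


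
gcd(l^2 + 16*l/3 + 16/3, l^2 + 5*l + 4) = l + 4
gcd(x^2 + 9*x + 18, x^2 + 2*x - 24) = x + 6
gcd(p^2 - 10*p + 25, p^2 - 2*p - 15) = p - 5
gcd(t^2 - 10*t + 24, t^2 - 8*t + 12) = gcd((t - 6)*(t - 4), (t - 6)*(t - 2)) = t - 6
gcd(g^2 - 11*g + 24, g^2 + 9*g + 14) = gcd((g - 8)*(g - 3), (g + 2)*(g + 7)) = 1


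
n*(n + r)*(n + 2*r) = n^3 + 3*n^2*r + 2*n*r^2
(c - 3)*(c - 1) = c^2 - 4*c + 3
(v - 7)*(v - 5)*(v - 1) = v^3 - 13*v^2 + 47*v - 35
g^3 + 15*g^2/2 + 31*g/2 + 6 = (g + 1/2)*(g + 3)*(g + 4)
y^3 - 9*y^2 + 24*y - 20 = (y - 5)*(y - 2)^2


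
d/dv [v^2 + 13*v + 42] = 2*v + 13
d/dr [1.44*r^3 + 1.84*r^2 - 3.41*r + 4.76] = 4.32*r^2 + 3.68*r - 3.41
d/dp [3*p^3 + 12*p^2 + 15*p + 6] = 9*p^2 + 24*p + 15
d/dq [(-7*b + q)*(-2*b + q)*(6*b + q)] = -40*b^2 - 6*b*q + 3*q^2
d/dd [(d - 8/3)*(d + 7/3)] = 2*d - 1/3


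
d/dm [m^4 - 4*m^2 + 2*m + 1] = 4*m^3 - 8*m + 2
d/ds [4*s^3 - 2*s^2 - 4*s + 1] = 12*s^2 - 4*s - 4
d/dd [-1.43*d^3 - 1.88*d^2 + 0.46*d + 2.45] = -4.29*d^2 - 3.76*d + 0.46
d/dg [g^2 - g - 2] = 2*g - 1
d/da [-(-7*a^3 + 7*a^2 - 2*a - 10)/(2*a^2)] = (7*a^3/2 - a - 10)/a^3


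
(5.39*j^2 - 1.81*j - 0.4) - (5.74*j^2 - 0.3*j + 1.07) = -0.350000000000001*j^2 - 1.51*j - 1.47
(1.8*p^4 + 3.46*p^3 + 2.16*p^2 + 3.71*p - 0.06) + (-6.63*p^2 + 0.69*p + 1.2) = 1.8*p^4 + 3.46*p^3 - 4.47*p^2 + 4.4*p + 1.14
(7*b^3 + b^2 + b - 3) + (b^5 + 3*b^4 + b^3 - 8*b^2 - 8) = b^5 + 3*b^4 + 8*b^3 - 7*b^2 + b - 11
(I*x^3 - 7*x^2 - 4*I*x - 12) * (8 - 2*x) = -2*I*x^4 + 14*x^3 + 8*I*x^3 - 56*x^2 + 8*I*x^2 + 24*x - 32*I*x - 96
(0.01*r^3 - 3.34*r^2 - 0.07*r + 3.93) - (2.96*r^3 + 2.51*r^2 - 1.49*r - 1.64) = -2.95*r^3 - 5.85*r^2 + 1.42*r + 5.57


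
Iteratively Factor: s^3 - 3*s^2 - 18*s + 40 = (s - 2)*(s^2 - s - 20) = (s - 2)*(s + 4)*(s - 5)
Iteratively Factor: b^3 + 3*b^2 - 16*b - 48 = (b - 4)*(b^2 + 7*b + 12) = (b - 4)*(b + 4)*(b + 3)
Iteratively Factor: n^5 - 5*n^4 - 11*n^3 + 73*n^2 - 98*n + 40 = (n - 5)*(n^4 - 11*n^2 + 18*n - 8) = (n - 5)*(n + 4)*(n^3 - 4*n^2 + 5*n - 2) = (n - 5)*(n - 2)*(n + 4)*(n^2 - 2*n + 1) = (n - 5)*(n - 2)*(n - 1)*(n + 4)*(n - 1)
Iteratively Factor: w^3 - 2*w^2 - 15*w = (w - 5)*(w^2 + 3*w) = (w - 5)*(w + 3)*(w)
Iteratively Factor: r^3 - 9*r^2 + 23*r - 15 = (r - 5)*(r^2 - 4*r + 3) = (r - 5)*(r - 1)*(r - 3)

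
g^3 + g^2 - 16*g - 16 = (g - 4)*(g + 1)*(g + 4)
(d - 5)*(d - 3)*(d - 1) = d^3 - 9*d^2 + 23*d - 15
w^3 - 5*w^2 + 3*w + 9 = (w - 3)^2*(w + 1)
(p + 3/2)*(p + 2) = p^2 + 7*p/2 + 3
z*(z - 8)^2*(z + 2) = z^4 - 14*z^3 + 32*z^2 + 128*z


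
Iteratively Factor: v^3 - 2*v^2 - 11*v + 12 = (v - 4)*(v^2 + 2*v - 3) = (v - 4)*(v - 1)*(v + 3)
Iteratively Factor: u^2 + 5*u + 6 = (u + 3)*(u + 2)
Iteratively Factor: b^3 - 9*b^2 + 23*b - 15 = (b - 1)*(b^2 - 8*b + 15) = (b - 3)*(b - 1)*(b - 5)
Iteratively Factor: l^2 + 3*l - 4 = (l + 4)*(l - 1)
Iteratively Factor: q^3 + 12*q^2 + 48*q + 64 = (q + 4)*(q^2 + 8*q + 16) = (q + 4)^2*(q + 4)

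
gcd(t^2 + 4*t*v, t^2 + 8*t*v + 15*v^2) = 1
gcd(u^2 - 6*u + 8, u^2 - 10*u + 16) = u - 2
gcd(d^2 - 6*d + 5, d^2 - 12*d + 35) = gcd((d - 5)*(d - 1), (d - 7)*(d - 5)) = d - 5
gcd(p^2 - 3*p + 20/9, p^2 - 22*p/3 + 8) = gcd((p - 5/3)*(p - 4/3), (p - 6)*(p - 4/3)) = p - 4/3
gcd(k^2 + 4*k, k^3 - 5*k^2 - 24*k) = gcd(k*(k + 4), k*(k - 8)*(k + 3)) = k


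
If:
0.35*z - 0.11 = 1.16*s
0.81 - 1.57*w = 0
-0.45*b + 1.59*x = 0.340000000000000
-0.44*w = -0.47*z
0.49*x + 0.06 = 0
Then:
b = -1.19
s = 0.05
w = 0.52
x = -0.12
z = 0.48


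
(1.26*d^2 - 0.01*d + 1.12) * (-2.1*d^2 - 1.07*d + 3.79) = -2.646*d^4 - 1.3272*d^3 + 2.4341*d^2 - 1.2363*d + 4.2448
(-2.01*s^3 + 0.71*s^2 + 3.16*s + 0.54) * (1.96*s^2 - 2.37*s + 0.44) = -3.9396*s^5 + 6.1553*s^4 + 3.6265*s^3 - 6.1184*s^2 + 0.1106*s + 0.2376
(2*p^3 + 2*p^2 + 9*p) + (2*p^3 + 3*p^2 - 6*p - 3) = 4*p^3 + 5*p^2 + 3*p - 3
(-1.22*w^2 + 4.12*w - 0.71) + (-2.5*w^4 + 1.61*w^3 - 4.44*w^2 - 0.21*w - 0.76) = -2.5*w^4 + 1.61*w^3 - 5.66*w^2 + 3.91*w - 1.47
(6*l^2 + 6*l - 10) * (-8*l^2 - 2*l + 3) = -48*l^4 - 60*l^3 + 86*l^2 + 38*l - 30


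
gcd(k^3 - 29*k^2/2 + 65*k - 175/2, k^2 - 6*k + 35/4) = k - 5/2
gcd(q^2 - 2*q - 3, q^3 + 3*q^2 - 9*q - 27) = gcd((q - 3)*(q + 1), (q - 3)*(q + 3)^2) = q - 3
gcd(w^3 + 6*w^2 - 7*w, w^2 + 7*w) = w^2 + 7*w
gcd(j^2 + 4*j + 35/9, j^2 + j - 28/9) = j + 7/3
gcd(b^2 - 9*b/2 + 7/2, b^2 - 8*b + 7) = b - 1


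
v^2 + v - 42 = (v - 6)*(v + 7)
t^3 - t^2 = t^2*(t - 1)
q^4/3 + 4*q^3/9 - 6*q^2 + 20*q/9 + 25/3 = (q/3 + 1/3)*(q - 3)*(q - 5/3)*(q + 5)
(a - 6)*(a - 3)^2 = a^3 - 12*a^2 + 45*a - 54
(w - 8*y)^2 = w^2 - 16*w*y + 64*y^2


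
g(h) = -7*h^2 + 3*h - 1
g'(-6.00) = 87.00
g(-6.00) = -271.00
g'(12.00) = -165.00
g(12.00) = -973.00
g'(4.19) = -55.66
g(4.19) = -111.32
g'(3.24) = -42.36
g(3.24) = -64.76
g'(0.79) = -8.06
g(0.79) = -3.00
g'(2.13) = -26.82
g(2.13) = -26.37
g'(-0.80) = 14.20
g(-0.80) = -7.88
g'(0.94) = -10.16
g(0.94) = -4.37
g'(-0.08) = 4.12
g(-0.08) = -1.28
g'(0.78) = -7.92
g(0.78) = -2.92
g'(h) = 3 - 14*h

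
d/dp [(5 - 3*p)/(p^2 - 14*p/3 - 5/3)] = 3*(9*p^2 - 30*p + 85)/(9*p^4 - 84*p^3 + 166*p^2 + 140*p + 25)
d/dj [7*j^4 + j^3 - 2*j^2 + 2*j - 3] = 28*j^3 + 3*j^2 - 4*j + 2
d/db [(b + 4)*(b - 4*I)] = 2*b + 4 - 4*I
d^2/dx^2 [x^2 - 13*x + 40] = 2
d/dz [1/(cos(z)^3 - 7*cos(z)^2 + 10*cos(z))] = (3*sin(z) + 10*sin(z)/cos(z)^2 - 14*tan(z))/((cos(z) - 5)^2*(cos(z) - 2)^2)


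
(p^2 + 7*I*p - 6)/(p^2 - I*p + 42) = (p + I)/(p - 7*I)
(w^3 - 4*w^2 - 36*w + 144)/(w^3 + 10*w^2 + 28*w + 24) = (w^2 - 10*w + 24)/(w^2 + 4*w + 4)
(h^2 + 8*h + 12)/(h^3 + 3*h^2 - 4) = (h + 6)/(h^2 + h - 2)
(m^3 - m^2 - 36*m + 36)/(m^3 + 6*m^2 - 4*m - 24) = (m^2 - 7*m + 6)/(m^2 - 4)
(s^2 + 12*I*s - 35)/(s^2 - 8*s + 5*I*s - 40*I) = (s + 7*I)/(s - 8)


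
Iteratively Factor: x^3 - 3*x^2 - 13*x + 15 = (x - 5)*(x^2 + 2*x - 3) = (x - 5)*(x + 3)*(x - 1)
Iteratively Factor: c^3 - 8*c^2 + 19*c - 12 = (c - 3)*(c^2 - 5*c + 4) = (c - 3)*(c - 1)*(c - 4)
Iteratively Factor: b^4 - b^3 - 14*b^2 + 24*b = (b + 4)*(b^3 - 5*b^2 + 6*b) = (b - 3)*(b + 4)*(b^2 - 2*b) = (b - 3)*(b - 2)*(b + 4)*(b)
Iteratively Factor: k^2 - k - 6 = (k - 3)*(k + 2)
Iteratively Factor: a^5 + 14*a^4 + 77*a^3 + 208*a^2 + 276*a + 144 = (a + 2)*(a^4 + 12*a^3 + 53*a^2 + 102*a + 72) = (a + 2)*(a + 3)*(a^3 + 9*a^2 + 26*a + 24) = (a + 2)^2*(a + 3)*(a^2 + 7*a + 12) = (a + 2)^2*(a + 3)^2*(a + 4)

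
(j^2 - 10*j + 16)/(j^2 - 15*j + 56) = (j - 2)/(j - 7)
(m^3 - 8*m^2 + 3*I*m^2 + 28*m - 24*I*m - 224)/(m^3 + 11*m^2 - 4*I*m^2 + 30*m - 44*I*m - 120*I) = (m^2 + m*(-8 + 7*I) - 56*I)/(m^2 + 11*m + 30)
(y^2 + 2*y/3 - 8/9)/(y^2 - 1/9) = (9*y^2 + 6*y - 8)/(9*y^2 - 1)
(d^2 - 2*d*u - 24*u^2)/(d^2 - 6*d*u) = (d + 4*u)/d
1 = 1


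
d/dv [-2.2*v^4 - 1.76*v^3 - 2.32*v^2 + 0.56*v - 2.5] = -8.8*v^3 - 5.28*v^2 - 4.64*v + 0.56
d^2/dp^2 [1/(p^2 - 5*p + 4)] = 2*(-p^2 + 5*p + (2*p - 5)^2 - 4)/(p^2 - 5*p + 4)^3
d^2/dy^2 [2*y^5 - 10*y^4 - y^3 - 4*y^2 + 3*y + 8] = 40*y^3 - 120*y^2 - 6*y - 8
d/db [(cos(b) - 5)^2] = 2*(5 - cos(b))*sin(b)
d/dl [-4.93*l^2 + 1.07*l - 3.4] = 1.07 - 9.86*l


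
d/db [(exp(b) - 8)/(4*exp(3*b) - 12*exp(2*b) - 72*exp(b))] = (-2*exp(3*b) + 27*exp(2*b) - 48*exp(b) - 144)*exp(-b)/(4*(exp(4*b) - 6*exp(3*b) - 27*exp(2*b) + 108*exp(b) + 324))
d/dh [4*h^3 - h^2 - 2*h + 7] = 12*h^2 - 2*h - 2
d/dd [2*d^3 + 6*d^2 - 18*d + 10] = 6*d^2 + 12*d - 18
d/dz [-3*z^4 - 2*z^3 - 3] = z^2*(-12*z - 6)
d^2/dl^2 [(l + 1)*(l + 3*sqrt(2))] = 2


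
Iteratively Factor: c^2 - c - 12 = (c - 4)*(c + 3)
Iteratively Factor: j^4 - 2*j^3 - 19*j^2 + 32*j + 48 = (j + 1)*(j^3 - 3*j^2 - 16*j + 48) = (j - 4)*(j + 1)*(j^2 + j - 12) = (j - 4)*(j - 3)*(j + 1)*(j + 4)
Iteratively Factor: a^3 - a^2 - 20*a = (a + 4)*(a^2 - 5*a) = (a - 5)*(a + 4)*(a)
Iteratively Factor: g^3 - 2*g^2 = (g)*(g^2 - 2*g) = g*(g - 2)*(g)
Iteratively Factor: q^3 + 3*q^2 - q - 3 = (q + 1)*(q^2 + 2*q - 3) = (q - 1)*(q + 1)*(q + 3)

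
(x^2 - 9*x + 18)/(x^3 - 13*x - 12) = (-x^2 + 9*x - 18)/(-x^3 + 13*x + 12)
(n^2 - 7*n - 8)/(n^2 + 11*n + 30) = (n^2 - 7*n - 8)/(n^2 + 11*n + 30)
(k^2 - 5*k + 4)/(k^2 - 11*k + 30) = (k^2 - 5*k + 4)/(k^2 - 11*k + 30)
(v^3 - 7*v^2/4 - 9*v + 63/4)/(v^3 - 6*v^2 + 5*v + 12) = (4*v^2 + 5*v - 21)/(4*(v^2 - 3*v - 4))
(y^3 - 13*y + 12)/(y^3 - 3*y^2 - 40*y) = (-y^3 + 13*y - 12)/(y*(-y^2 + 3*y + 40))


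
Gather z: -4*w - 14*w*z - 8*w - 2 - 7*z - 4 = -12*w + z*(-14*w - 7) - 6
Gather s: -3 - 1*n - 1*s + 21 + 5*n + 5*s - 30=4*n + 4*s - 12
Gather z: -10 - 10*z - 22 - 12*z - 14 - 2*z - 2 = -24*z - 48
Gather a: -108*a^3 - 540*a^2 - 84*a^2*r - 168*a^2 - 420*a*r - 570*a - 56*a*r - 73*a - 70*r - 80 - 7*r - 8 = -108*a^3 + a^2*(-84*r - 708) + a*(-476*r - 643) - 77*r - 88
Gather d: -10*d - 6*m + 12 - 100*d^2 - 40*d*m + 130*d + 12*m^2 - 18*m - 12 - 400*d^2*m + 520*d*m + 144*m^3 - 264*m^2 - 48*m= d^2*(-400*m - 100) + d*(480*m + 120) + 144*m^3 - 252*m^2 - 72*m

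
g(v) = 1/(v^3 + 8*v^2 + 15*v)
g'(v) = (-3*v^2 - 16*v - 15)/(v^3 + 8*v^2 + 15*v)^2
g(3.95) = 0.00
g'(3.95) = -0.00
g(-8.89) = -0.00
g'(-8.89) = -0.00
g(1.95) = 0.01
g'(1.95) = -0.01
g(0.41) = 0.13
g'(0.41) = -0.39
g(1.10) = 0.04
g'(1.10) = -0.05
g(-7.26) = -0.01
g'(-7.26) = -0.01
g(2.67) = 0.01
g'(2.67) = -0.01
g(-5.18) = -0.49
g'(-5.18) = -3.05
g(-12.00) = 0.00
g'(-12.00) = 0.00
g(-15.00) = 0.00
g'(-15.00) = 0.00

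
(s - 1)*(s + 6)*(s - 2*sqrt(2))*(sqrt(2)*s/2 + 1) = sqrt(2)*s^4/2 - s^3 + 5*sqrt(2)*s^3/2 - 5*sqrt(2)*s^2 - 5*s^2 - 10*sqrt(2)*s + 6*s + 12*sqrt(2)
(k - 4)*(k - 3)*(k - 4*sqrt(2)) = k^3 - 7*k^2 - 4*sqrt(2)*k^2 + 12*k + 28*sqrt(2)*k - 48*sqrt(2)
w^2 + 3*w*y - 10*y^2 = (w - 2*y)*(w + 5*y)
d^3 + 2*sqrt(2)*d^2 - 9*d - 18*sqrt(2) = (d - 3)*(d + 3)*(d + 2*sqrt(2))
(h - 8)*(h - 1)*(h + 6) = h^3 - 3*h^2 - 46*h + 48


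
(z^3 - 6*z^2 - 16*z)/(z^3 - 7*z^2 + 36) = z*(z - 8)/(z^2 - 9*z + 18)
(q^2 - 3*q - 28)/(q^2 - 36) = (q^2 - 3*q - 28)/(q^2 - 36)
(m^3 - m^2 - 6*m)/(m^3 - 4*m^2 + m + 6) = m*(m + 2)/(m^2 - m - 2)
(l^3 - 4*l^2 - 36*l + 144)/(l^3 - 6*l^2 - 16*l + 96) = (l + 6)/(l + 4)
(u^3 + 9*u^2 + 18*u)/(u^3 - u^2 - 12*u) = (u + 6)/(u - 4)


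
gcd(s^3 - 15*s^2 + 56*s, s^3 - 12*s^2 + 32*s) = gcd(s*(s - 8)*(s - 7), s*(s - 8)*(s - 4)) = s^2 - 8*s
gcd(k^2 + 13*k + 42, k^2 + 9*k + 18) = k + 6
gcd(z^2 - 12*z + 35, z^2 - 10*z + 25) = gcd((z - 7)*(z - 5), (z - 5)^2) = z - 5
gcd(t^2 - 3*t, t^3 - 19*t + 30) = t - 3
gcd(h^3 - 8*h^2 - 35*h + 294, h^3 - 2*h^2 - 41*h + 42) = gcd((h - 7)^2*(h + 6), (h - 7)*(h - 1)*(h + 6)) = h^2 - h - 42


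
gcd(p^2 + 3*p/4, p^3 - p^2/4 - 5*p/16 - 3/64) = 1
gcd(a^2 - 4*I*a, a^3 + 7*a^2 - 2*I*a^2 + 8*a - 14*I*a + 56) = a - 4*I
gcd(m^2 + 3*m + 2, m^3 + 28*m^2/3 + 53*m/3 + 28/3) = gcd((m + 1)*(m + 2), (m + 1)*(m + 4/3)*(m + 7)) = m + 1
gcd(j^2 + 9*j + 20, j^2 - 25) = j + 5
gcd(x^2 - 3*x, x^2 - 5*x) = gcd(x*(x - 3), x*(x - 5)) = x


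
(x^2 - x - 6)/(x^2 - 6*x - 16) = (x - 3)/(x - 8)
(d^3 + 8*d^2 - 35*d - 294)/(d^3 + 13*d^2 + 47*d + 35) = (d^2 + d - 42)/(d^2 + 6*d + 5)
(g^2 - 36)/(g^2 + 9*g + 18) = (g - 6)/(g + 3)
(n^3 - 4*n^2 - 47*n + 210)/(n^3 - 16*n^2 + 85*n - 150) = (n + 7)/(n - 5)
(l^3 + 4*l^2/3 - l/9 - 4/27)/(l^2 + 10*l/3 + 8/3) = (l^2 - 1/9)/(l + 2)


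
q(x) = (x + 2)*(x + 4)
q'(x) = 2*x + 6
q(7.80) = 115.64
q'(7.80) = 21.60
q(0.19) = 9.18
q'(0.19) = 6.38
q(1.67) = 20.81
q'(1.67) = 9.34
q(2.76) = 32.18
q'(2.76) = 11.52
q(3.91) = 46.75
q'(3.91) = 13.82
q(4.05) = 48.70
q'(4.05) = 14.10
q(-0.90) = 3.41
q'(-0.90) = 4.20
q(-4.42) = 1.02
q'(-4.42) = -2.84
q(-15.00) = 143.00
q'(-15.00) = -24.00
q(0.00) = 8.00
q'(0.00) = 6.00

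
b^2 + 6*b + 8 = (b + 2)*(b + 4)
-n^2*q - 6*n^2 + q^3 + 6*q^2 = (-n + q)*(n + q)*(q + 6)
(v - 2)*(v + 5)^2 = v^3 + 8*v^2 + 5*v - 50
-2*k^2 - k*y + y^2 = (-2*k + y)*(k + y)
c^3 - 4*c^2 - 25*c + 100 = (c - 5)*(c - 4)*(c + 5)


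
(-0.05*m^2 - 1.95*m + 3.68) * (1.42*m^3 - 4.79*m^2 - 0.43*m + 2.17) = -0.071*m^5 - 2.5295*m^4 + 14.5876*m^3 - 16.8972*m^2 - 5.8139*m + 7.9856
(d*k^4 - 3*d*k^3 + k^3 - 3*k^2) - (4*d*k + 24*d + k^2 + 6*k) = d*k^4 - 3*d*k^3 - 4*d*k - 24*d + k^3 - 4*k^2 - 6*k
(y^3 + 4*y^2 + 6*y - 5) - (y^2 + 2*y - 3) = y^3 + 3*y^2 + 4*y - 2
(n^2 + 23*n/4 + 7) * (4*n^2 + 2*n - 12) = 4*n^4 + 25*n^3 + 55*n^2/2 - 55*n - 84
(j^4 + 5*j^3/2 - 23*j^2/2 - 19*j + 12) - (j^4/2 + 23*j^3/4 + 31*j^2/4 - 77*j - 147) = j^4/2 - 13*j^3/4 - 77*j^2/4 + 58*j + 159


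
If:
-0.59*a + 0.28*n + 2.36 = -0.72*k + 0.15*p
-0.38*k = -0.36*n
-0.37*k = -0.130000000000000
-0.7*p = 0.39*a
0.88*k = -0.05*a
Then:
No Solution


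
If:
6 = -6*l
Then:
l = -1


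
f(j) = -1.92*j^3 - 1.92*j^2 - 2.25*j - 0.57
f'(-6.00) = -186.57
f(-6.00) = 358.53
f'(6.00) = -232.65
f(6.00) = -497.91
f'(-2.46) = -27.66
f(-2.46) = 21.93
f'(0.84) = -9.54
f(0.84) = -4.95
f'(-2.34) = -24.80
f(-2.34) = 18.78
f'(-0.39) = -1.63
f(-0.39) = 0.13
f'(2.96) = -64.08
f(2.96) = -73.85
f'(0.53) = -5.90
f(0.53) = -2.59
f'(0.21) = -3.31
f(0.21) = -1.14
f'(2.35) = -43.08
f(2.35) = -41.38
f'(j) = -5.76*j^2 - 3.84*j - 2.25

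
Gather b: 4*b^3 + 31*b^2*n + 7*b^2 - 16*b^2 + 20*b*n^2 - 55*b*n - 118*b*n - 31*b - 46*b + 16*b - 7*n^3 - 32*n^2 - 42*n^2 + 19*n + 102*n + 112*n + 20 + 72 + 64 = 4*b^3 + b^2*(31*n - 9) + b*(20*n^2 - 173*n - 61) - 7*n^3 - 74*n^2 + 233*n + 156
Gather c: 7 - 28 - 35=-56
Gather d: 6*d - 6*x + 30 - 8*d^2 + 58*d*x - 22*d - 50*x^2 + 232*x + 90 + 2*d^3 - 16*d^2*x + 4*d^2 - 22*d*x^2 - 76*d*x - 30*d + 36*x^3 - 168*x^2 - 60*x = 2*d^3 + d^2*(-16*x - 4) + d*(-22*x^2 - 18*x - 46) + 36*x^3 - 218*x^2 + 166*x + 120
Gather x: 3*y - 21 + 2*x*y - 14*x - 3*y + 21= x*(2*y - 14)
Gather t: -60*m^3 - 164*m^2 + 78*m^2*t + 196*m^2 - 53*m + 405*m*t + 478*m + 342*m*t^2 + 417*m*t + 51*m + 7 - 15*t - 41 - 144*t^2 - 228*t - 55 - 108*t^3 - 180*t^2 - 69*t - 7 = -60*m^3 + 32*m^2 + 476*m - 108*t^3 + t^2*(342*m - 324) + t*(78*m^2 + 822*m - 312) - 96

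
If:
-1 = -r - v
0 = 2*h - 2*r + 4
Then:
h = -v - 1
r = 1 - v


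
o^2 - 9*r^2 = (o - 3*r)*(o + 3*r)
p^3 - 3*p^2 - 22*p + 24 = (p - 6)*(p - 1)*(p + 4)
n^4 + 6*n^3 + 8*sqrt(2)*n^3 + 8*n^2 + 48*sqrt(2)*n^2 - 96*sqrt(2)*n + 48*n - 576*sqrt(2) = (n + 6)*(n - 2*sqrt(2))*(n + 4*sqrt(2))*(n + 6*sqrt(2))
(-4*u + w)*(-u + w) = 4*u^2 - 5*u*w + w^2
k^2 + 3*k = k*(k + 3)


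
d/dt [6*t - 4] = 6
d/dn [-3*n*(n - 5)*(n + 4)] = -9*n^2 + 6*n + 60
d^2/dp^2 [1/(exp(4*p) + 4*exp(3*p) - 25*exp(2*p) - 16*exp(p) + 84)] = 4*((-4*exp(3*p) - 9*exp(2*p) + 25*exp(p) + 4)*(exp(4*p) + 4*exp(3*p) - 25*exp(2*p) - 16*exp(p) + 84) + 2*(2*exp(3*p) + 6*exp(2*p) - 25*exp(p) - 8)^2*exp(p))*exp(p)/(exp(4*p) + 4*exp(3*p) - 25*exp(2*p) - 16*exp(p) + 84)^3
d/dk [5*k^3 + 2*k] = 15*k^2 + 2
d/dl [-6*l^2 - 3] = -12*l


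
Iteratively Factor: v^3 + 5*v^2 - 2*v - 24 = (v + 4)*(v^2 + v - 6) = (v + 3)*(v + 4)*(v - 2)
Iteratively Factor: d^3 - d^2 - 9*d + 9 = (d + 3)*(d^2 - 4*d + 3) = (d - 3)*(d + 3)*(d - 1)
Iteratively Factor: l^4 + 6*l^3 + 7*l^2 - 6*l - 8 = (l + 1)*(l^3 + 5*l^2 + 2*l - 8) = (l + 1)*(l + 2)*(l^2 + 3*l - 4) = (l + 1)*(l + 2)*(l + 4)*(l - 1)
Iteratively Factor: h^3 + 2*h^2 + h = (h)*(h^2 + 2*h + 1) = h*(h + 1)*(h + 1)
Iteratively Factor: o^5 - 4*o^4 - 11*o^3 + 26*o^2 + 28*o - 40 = (o + 2)*(o^4 - 6*o^3 + o^2 + 24*o - 20) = (o - 1)*(o + 2)*(o^3 - 5*o^2 - 4*o + 20) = (o - 1)*(o + 2)^2*(o^2 - 7*o + 10) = (o - 2)*(o - 1)*(o + 2)^2*(o - 5)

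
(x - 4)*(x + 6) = x^2 + 2*x - 24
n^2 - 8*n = n*(n - 8)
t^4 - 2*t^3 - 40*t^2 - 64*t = t*(t - 8)*(t + 2)*(t + 4)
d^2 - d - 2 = (d - 2)*(d + 1)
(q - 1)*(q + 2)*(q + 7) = q^3 + 8*q^2 + 5*q - 14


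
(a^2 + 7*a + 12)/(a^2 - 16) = (a + 3)/(a - 4)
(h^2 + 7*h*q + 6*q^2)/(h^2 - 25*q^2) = (h^2 + 7*h*q + 6*q^2)/(h^2 - 25*q^2)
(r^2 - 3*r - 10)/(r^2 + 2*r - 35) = (r + 2)/(r + 7)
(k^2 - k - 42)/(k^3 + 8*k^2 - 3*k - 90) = (k - 7)/(k^2 + 2*k - 15)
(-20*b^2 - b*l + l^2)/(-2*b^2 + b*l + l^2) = (-20*b^2 - b*l + l^2)/(-2*b^2 + b*l + l^2)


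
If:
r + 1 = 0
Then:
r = -1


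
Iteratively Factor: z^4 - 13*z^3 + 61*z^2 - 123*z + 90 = (z - 2)*(z^3 - 11*z^2 + 39*z - 45) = (z - 5)*(z - 2)*(z^2 - 6*z + 9) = (z - 5)*(z - 3)*(z - 2)*(z - 3)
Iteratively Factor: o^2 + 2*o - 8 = (o + 4)*(o - 2)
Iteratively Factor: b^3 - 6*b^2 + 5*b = (b)*(b^2 - 6*b + 5) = b*(b - 1)*(b - 5)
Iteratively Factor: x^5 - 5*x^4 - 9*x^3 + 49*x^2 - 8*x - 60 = (x - 5)*(x^4 - 9*x^2 + 4*x + 12) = (x - 5)*(x - 2)*(x^3 + 2*x^2 - 5*x - 6) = (x - 5)*(x - 2)*(x + 3)*(x^2 - x - 2) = (x - 5)*(x - 2)^2*(x + 3)*(x + 1)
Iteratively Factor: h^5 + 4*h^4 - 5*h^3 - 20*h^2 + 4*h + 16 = (h - 2)*(h^4 + 6*h^3 + 7*h^2 - 6*h - 8) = (h - 2)*(h + 2)*(h^3 + 4*h^2 - h - 4) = (h - 2)*(h + 1)*(h + 2)*(h^2 + 3*h - 4) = (h - 2)*(h + 1)*(h + 2)*(h + 4)*(h - 1)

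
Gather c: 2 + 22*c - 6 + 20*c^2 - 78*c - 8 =20*c^2 - 56*c - 12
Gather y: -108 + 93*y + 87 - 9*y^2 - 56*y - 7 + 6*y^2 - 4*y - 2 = -3*y^2 + 33*y - 30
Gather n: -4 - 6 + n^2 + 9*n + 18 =n^2 + 9*n + 8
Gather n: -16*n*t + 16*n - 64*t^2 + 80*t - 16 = n*(16 - 16*t) - 64*t^2 + 80*t - 16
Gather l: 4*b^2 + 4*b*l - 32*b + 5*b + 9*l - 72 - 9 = 4*b^2 - 27*b + l*(4*b + 9) - 81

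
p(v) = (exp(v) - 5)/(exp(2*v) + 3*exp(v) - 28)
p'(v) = (exp(v) - 5)*(-2*exp(2*v) - 3*exp(v))/(exp(2*v) + 3*exp(v) - 28)^2 + exp(v)/(exp(2*v) + 3*exp(v) - 28)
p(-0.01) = 0.17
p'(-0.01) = -0.01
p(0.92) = 0.18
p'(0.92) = 0.07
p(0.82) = 0.17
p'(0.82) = 0.04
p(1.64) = 0.01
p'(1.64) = 0.31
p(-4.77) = 0.18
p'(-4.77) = -0.00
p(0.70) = 0.17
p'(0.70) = 0.02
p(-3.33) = 0.18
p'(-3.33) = -0.00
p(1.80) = 0.04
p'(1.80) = 0.09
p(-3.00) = 0.18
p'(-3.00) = 0.00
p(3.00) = 0.03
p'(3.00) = -0.02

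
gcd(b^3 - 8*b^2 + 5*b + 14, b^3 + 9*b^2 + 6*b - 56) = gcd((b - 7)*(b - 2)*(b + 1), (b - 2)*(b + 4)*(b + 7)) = b - 2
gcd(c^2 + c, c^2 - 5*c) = c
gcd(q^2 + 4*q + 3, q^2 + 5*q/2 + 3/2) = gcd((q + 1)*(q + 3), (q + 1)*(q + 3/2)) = q + 1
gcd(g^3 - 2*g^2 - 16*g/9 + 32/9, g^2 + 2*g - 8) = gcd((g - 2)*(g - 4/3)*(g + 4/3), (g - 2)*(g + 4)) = g - 2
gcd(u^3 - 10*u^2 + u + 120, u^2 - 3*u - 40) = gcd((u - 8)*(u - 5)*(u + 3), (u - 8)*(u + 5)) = u - 8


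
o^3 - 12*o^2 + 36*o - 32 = (o - 8)*(o - 2)^2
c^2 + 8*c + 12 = (c + 2)*(c + 6)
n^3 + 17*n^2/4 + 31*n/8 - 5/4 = (n - 1/4)*(n + 2)*(n + 5/2)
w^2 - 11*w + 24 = (w - 8)*(w - 3)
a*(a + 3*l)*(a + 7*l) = a^3 + 10*a^2*l + 21*a*l^2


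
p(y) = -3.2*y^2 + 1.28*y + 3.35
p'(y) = 1.28 - 6.4*y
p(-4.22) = -59.04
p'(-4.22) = 28.29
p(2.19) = -9.19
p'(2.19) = -12.74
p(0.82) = 2.25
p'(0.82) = -3.97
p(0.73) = 2.58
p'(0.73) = -3.39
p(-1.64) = -7.36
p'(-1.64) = 11.78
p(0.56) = 3.06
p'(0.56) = -2.30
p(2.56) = -14.34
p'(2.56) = -15.10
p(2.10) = -8.07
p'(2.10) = -12.16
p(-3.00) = -29.29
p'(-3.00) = 20.48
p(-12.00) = -472.81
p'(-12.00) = 78.08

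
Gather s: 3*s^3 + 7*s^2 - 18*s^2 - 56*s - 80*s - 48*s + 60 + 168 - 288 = 3*s^3 - 11*s^2 - 184*s - 60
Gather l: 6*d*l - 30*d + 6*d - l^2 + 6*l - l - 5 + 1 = -24*d - l^2 + l*(6*d + 5) - 4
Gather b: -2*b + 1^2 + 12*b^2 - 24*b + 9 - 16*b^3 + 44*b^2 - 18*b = -16*b^3 + 56*b^2 - 44*b + 10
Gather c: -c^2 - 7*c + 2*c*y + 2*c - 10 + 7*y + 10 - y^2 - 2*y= -c^2 + c*(2*y - 5) - y^2 + 5*y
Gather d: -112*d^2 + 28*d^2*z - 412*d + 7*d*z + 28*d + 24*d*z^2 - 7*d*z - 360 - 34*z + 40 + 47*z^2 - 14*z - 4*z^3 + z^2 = d^2*(28*z - 112) + d*(24*z^2 - 384) - 4*z^3 + 48*z^2 - 48*z - 320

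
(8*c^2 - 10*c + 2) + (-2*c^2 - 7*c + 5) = 6*c^2 - 17*c + 7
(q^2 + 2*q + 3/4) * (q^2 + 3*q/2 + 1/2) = q^4 + 7*q^3/2 + 17*q^2/4 + 17*q/8 + 3/8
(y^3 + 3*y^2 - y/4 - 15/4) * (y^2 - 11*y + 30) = y^5 - 8*y^4 - 13*y^3/4 + 89*y^2 + 135*y/4 - 225/2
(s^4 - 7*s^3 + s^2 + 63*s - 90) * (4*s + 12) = 4*s^5 - 16*s^4 - 80*s^3 + 264*s^2 + 396*s - 1080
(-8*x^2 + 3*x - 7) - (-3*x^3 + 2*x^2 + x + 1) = 3*x^3 - 10*x^2 + 2*x - 8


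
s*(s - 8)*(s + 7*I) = s^3 - 8*s^2 + 7*I*s^2 - 56*I*s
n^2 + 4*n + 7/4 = (n + 1/2)*(n + 7/2)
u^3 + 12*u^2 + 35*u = u*(u + 5)*(u + 7)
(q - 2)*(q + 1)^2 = q^3 - 3*q - 2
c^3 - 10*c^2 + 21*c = c*(c - 7)*(c - 3)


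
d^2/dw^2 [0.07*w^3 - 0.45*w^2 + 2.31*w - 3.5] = 0.42*w - 0.9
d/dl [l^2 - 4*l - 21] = 2*l - 4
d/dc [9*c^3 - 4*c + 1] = 27*c^2 - 4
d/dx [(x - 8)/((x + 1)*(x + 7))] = (-x^2 + 16*x + 71)/(x^4 + 16*x^3 + 78*x^2 + 112*x + 49)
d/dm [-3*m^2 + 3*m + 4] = 3 - 6*m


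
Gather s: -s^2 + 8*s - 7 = -s^2 + 8*s - 7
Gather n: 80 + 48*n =48*n + 80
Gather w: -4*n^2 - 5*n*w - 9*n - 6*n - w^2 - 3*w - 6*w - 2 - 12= -4*n^2 - 15*n - w^2 + w*(-5*n - 9) - 14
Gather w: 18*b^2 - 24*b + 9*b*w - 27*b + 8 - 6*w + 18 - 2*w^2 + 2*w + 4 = 18*b^2 - 51*b - 2*w^2 + w*(9*b - 4) + 30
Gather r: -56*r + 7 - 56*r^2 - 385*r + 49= -56*r^2 - 441*r + 56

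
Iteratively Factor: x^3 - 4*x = (x + 2)*(x^2 - 2*x) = (x - 2)*(x + 2)*(x)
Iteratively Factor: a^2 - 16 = (a - 4)*(a + 4)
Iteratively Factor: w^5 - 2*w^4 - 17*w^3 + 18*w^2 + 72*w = (w - 3)*(w^4 + w^3 - 14*w^2 - 24*w) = w*(w - 3)*(w^3 + w^2 - 14*w - 24) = w*(w - 3)*(w + 2)*(w^2 - w - 12) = w*(w - 3)*(w + 2)*(w + 3)*(w - 4)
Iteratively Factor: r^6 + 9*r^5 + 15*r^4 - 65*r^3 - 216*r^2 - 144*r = (r + 3)*(r^5 + 6*r^4 - 3*r^3 - 56*r^2 - 48*r) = r*(r + 3)*(r^4 + 6*r^3 - 3*r^2 - 56*r - 48) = r*(r + 3)*(r + 4)*(r^3 + 2*r^2 - 11*r - 12) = r*(r - 3)*(r + 3)*(r + 4)*(r^2 + 5*r + 4) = r*(r - 3)*(r + 1)*(r + 3)*(r + 4)*(r + 4)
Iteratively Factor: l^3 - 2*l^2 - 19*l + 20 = (l + 4)*(l^2 - 6*l + 5) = (l - 1)*(l + 4)*(l - 5)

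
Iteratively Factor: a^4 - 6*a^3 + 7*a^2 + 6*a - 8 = (a - 1)*(a^3 - 5*a^2 + 2*a + 8) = (a - 1)*(a + 1)*(a^2 - 6*a + 8) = (a - 4)*(a - 1)*(a + 1)*(a - 2)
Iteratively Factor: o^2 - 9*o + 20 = (o - 4)*(o - 5)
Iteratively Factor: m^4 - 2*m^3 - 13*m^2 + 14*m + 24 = (m + 3)*(m^3 - 5*m^2 + 2*m + 8) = (m - 4)*(m + 3)*(m^2 - m - 2) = (m - 4)*(m + 1)*(m + 3)*(m - 2)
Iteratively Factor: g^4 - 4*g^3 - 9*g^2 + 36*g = (g - 3)*(g^3 - g^2 - 12*g) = (g - 4)*(g - 3)*(g^2 + 3*g) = g*(g - 4)*(g - 3)*(g + 3)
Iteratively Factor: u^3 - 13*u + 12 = (u - 3)*(u^2 + 3*u - 4) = (u - 3)*(u - 1)*(u + 4)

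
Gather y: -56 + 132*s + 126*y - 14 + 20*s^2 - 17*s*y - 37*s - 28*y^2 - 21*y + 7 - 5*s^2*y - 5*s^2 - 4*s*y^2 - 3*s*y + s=15*s^2 + 96*s + y^2*(-4*s - 28) + y*(-5*s^2 - 20*s + 105) - 63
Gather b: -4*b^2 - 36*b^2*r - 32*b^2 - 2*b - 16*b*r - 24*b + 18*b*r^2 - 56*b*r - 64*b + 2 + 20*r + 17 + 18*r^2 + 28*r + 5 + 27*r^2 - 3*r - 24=b^2*(-36*r - 36) + b*(18*r^2 - 72*r - 90) + 45*r^2 + 45*r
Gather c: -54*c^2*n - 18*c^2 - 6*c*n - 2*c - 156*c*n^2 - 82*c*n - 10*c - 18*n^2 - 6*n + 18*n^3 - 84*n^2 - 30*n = c^2*(-54*n - 18) + c*(-156*n^2 - 88*n - 12) + 18*n^3 - 102*n^2 - 36*n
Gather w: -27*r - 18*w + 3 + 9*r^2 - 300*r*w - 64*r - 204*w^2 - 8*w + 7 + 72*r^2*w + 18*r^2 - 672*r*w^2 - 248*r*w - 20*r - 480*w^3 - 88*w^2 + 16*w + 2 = 27*r^2 - 111*r - 480*w^3 + w^2*(-672*r - 292) + w*(72*r^2 - 548*r - 10) + 12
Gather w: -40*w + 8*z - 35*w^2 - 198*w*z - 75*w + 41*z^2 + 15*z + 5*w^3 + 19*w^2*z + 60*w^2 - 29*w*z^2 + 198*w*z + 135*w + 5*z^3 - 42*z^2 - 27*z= 5*w^3 + w^2*(19*z + 25) + w*(20 - 29*z^2) + 5*z^3 - z^2 - 4*z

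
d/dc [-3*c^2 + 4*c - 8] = 4 - 6*c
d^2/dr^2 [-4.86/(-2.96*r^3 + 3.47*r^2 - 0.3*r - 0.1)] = ((33.7284 - 86.3136*r)*(2.96*r^3 - 3.47*r^2 + 0.3*r + 0.1) + 4.86*(8.88*r^2 - 6.94*r + 0.3)*(17.76*r^2 - 13.88*r + 0.6))/(2.96*r^3 - 3.47*r^2 + 0.3*r + 0.1)^3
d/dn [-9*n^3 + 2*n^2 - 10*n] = -27*n^2 + 4*n - 10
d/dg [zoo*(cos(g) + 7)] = zoo*sin(g)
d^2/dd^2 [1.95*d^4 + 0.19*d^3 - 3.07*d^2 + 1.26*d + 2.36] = 23.4*d^2 + 1.14*d - 6.14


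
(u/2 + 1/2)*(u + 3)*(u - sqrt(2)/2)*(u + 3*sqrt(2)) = u^4/2 + 5*sqrt(2)*u^3/4 + 2*u^3 + 5*sqrt(2)*u^2 - 6*u + 15*sqrt(2)*u/4 - 9/2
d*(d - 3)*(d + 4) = d^3 + d^2 - 12*d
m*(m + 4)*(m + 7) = m^3 + 11*m^2 + 28*m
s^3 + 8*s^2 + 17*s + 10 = (s + 1)*(s + 2)*(s + 5)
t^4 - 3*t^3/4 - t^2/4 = t^2*(t - 1)*(t + 1/4)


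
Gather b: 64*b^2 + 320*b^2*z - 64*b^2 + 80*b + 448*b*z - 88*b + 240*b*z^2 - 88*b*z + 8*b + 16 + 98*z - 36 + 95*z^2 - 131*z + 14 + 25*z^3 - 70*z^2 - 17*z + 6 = 320*b^2*z + b*(240*z^2 + 360*z) + 25*z^3 + 25*z^2 - 50*z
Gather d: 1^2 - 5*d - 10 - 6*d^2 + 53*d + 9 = -6*d^2 + 48*d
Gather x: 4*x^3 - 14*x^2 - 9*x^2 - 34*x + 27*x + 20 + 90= 4*x^3 - 23*x^2 - 7*x + 110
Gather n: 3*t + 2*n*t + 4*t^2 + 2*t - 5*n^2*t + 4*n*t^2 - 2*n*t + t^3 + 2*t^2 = -5*n^2*t + 4*n*t^2 + t^3 + 6*t^2 + 5*t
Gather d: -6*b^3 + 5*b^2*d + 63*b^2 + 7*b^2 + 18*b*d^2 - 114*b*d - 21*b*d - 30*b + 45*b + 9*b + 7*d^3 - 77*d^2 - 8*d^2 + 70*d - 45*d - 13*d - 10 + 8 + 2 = -6*b^3 + 70*b^2 + 24*b + 7*d^3 + d^2*(18*b - 85) + d*(5*b^2 - 135*b + 12)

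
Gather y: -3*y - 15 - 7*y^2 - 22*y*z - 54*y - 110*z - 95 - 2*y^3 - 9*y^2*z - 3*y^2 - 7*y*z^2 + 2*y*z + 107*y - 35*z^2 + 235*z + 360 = -2*y^3 + y^2*(-9*z - 10) + y*(-7*z^2 - 20*z + 50) - 35*z^2 + 125*z + 250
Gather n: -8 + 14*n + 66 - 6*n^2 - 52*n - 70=-6*n^2 - 38*n - 12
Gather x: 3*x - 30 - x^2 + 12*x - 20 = -x^2 + 15*x - 50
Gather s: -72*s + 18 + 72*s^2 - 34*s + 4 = 72*s^2 - 106*s + 22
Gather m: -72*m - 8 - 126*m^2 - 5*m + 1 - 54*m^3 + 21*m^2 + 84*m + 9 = -54*m^3 - 105*m^2 + 7*m + 2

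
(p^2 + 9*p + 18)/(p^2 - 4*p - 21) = (p + 6)/(p - 7)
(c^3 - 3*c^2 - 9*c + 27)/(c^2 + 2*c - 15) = (c^2 - 9)/(c + 5)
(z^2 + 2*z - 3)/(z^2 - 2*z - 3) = (-z^2 - 2*z + 3)/(-z^2 + 2*z + 3)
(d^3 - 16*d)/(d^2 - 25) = d*(d^2 - 16)/(d^2 - 25)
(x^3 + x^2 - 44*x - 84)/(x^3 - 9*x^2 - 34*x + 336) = (x + 2)/(x - 8)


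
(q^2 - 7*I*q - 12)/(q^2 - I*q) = (q^2 - 7*I*q - 12)/(q*(q - I))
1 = 1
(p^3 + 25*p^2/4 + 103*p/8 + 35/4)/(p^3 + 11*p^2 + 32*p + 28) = (8*p^2 + 34*p + 35)/(8*(p^2 + 9*p + 14))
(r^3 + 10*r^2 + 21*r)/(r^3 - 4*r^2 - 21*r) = (r + 7)/(r - 7)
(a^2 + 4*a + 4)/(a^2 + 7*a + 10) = (a + 2)/(a + 5)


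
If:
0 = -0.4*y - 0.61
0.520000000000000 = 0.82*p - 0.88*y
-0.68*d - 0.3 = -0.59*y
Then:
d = -1.76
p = -1.00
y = -1.52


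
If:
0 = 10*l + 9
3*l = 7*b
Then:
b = -27/70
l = -9/10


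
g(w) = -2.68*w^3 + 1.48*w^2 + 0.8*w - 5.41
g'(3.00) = -62.68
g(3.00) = -62.05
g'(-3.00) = -80.44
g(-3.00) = 77.87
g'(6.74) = -344.49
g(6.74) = -753.35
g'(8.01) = -491.34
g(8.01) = -1281.36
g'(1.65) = -16.20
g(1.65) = -12.10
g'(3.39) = -81.56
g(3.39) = -90.10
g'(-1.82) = -31.22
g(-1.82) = 14.19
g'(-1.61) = -24.81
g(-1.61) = 8.32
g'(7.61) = -442.29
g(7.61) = -1094.72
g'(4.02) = -117.23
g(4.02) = -152.38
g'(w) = -8.04*w^2 + 2.96*w + 0.8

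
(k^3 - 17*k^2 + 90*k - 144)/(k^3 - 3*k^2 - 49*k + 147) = (k^2 - 14*k + 48)/(k^2 - 49)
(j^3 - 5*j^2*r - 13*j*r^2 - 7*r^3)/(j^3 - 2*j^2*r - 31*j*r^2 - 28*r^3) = (j + r)/(j + 4*r)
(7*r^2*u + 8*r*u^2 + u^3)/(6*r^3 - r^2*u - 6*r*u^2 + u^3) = u*(7*r + u)/(6*r^2 - 7*r*u + u^2)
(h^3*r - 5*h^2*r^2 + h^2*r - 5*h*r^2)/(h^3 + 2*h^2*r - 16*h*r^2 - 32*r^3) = h*r*(h^2 - 5*h*r + h - 5*r)/(h^3 + 2*h^2*r - 16*h*r^2 - 32*r^3)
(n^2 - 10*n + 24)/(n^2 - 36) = (n - 4)/(n + 6)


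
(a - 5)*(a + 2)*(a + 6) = a^3 + 3*a^2 - 28*a - 60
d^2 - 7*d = d*(d - 7)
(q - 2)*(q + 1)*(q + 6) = q^3 + 5*q^2 - 8*q - 12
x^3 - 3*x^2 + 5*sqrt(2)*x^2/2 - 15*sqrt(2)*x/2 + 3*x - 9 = (x - 3)*(x + sqrt(2))*(x + 3*sqrt(2)/2)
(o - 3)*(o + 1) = o^2 - 2*o - 3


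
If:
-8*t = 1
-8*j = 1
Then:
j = -1/8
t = -1/8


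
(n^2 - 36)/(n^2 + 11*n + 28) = (n^2 - 36)/(n^2 + 11*n + 28)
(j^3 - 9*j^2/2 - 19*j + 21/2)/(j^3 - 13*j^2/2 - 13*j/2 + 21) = (2*j^2 + 5*j - 3)/(2*j^2 + j - 6)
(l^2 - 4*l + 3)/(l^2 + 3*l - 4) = (l - 3)/(l + 4)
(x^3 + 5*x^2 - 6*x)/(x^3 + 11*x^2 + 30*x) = (x - 1)/(x + 5)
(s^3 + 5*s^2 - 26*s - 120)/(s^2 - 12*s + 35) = (s^2 + 10*s + 24)/(s - 7)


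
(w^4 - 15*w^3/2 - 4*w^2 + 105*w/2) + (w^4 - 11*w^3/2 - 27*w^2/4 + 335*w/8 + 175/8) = 2*w^4 - 13*w^3 - 43*w^2/4 + 755*w/8 + 175/8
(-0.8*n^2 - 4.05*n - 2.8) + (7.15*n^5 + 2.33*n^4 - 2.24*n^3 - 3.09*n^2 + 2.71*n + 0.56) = 7.15*n^5 + 2.33*n^4 - 2.24*n^3 - 3.89*n^2 - 1.34*n - 2.24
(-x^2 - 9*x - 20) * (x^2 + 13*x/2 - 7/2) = -x^4 - 31*x^3/2 - 75*x^2 - 197*x/2 + 70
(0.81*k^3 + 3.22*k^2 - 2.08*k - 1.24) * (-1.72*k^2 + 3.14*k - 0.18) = -1.3932*k^5 - 2.995*k^4 + 13.5426*k^3 - 4.978*k^2 - 3.5192*k + 0.2232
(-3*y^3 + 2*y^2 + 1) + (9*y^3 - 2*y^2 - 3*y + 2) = 6*y^3 - 3*y + 3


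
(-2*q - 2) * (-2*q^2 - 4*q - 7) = 4*q^3 + 12*q^2 + 22*q + 14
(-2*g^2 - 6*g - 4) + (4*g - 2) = -2*g^2 - 2*g - 6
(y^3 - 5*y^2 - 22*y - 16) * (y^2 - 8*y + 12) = y^5 - 13*y^4 + 30*y^3 + 100*y^2 - 136*y - 192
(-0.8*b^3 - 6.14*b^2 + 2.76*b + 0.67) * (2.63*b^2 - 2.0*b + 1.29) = -2.104*b^5 - 14.5482*b^4 + 18.5068*b^3 - 11.6785*b^2 + 2.2204*b + 0.8643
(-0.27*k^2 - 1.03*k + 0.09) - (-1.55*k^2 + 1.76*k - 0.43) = 1.28*k^2 - 2.79*k + 0.52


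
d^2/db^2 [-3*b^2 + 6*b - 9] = -6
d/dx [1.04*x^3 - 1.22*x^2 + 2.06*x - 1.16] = 3.12*x^2 - 2.44*x + 2.06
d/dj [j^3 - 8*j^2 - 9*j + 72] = 3*j^2 - 16*j - 9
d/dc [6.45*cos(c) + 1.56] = -6.45*sin(c)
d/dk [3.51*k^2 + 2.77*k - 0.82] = 7.02*k + 2.77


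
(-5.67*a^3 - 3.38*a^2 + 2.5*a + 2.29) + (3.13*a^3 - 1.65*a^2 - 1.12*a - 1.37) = -2.54*a^3 - 5.03*a^2 + 1.38*a + 0.92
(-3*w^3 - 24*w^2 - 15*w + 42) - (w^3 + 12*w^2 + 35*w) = -4*w^3 - 36*w^2 - 50*w + 42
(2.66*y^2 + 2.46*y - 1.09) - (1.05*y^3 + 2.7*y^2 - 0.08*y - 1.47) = -1.05*y^3 - 0.04*y^2 + 2.54*y + 0.38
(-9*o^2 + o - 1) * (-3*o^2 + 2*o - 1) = 27*o^4 - 21*o^3 + 14*o^2 - 3*o + 1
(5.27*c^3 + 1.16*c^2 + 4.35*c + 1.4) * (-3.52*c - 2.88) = -18.5504*c^4 - 19.2608*c^3 - 18.6528*c^2 - 17.456*c - 4.032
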